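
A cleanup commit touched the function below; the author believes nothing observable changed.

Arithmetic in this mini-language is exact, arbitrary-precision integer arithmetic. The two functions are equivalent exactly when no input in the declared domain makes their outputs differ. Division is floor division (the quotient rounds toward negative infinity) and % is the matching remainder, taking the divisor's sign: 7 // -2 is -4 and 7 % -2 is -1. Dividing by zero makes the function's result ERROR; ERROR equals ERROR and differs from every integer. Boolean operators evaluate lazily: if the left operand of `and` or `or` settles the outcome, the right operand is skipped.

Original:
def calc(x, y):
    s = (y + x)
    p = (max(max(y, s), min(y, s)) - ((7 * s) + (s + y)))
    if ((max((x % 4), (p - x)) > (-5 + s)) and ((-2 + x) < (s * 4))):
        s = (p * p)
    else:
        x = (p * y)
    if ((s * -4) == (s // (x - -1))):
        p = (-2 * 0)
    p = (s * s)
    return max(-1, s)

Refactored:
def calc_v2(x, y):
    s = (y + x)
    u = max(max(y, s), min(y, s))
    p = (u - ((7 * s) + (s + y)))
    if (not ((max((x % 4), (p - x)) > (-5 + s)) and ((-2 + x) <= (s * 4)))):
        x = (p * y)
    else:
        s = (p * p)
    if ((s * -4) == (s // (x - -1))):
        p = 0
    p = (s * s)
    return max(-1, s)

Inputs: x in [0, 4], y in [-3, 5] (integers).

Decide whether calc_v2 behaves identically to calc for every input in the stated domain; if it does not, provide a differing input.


Try x=2, y=-2.
calc: s becomes 0; next p becomes 2; next ((max((x % 4), (p - x)) > (-5 + s)) and ((-2 + x) < (s * 4))) evaluates to false; next x becomes -4; next ((s * -4) == (s // (x - -1))) evaluates to true; next p becomes 0; next p becomes 0; next final value 0
calc_v2: s becomes 0; next u becomes 0; next p becomes 2; next (not ((max((x % 4), (p - x)) > (-5 + s)) and ((-2 + x) <= (s * 4)))) evaluates to false; next s becomes 4; next ((s * -4) == (s // (x - -1))) evaluates to false; next p becomes 16; next final value 4
0 against 4: the behavior changed.
verdict: not equivalent; witness: x=2, y=-2


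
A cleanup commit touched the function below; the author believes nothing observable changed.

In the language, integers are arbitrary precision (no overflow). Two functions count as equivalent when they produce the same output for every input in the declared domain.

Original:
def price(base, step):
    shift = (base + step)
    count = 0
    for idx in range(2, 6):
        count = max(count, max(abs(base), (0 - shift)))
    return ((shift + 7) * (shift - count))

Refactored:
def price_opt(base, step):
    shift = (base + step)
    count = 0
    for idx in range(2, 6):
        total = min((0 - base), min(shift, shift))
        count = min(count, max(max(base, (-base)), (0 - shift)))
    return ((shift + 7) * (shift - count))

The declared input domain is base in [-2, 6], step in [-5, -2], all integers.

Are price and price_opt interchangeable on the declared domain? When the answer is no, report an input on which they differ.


There is a counterexample at base=-2, step=-4: -12 on one side, -6 on the other.
price: shift = -6; count = 0; [idx=2]; count = 6; [idx=3]; count = 6; [idx=4]; count = 6; [idx=5]; count = 6; return -12
price_opt: shift = -6; count = 0; [idx=2]; total = -6; count = 0; [idx=3]; total = -6; count = 0; [idx=4]; total = -6; count = 0; [idx=5]; total = -6; count = 0; return -6
verdict: not equivalent; witness: base=-2, step=-4


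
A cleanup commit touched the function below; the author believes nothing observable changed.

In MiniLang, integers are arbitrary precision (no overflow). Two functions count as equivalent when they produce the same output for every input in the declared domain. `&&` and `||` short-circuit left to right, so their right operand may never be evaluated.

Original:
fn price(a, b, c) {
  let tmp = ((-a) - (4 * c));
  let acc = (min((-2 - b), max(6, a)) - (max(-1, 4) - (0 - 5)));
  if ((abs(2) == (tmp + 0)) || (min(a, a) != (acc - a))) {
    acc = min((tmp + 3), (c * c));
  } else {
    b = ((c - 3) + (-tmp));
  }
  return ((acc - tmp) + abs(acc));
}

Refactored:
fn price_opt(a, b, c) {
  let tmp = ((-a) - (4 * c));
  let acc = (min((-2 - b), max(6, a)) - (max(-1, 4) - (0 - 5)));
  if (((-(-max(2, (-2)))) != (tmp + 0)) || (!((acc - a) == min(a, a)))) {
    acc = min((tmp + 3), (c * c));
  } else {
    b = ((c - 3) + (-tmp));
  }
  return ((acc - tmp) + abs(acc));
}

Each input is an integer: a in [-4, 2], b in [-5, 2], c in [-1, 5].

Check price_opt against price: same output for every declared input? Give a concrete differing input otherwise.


There is a counterexample at a=-4, b=-3, c=-1: -8 on one side, -6 on the other.
price: tmp=8, then acc=-8, then ((abs(2) == (tmp + 0)) || (min(a, a) != (acc - a))) is false, then b=-12, then returns -8
price_opt: tmp=8, then acc=-8, then (((-(-max(2, (-2)))) != (tmp + 0)) || (!((acc - a) == min(a, a)))) is true, then acc=1, then returns -6
verdict: not equivalent; witness: a=-4, b=-3, c=-1


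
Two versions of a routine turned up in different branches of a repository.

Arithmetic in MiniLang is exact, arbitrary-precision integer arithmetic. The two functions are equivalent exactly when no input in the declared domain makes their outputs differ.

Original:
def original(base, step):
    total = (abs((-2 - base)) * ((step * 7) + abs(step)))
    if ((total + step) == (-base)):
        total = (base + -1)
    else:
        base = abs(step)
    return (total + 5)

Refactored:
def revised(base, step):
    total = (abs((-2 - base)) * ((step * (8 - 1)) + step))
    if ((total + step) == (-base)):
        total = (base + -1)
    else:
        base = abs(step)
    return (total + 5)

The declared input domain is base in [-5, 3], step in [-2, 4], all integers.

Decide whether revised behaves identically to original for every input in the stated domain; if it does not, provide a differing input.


These are not equivalent — on base=-5, step=-2 the outputs split (-31 vs -43).
original: total becomes -36; next ((total + step) == (-base)) evaluates to false; next base becomes 2; next final value -31
revised: total becomes -48; next ((total + step) == (-base)) evaluates to false; next base becomes 2; next final value -43
verdict: not equivalent; witness: base=-5, step=-2


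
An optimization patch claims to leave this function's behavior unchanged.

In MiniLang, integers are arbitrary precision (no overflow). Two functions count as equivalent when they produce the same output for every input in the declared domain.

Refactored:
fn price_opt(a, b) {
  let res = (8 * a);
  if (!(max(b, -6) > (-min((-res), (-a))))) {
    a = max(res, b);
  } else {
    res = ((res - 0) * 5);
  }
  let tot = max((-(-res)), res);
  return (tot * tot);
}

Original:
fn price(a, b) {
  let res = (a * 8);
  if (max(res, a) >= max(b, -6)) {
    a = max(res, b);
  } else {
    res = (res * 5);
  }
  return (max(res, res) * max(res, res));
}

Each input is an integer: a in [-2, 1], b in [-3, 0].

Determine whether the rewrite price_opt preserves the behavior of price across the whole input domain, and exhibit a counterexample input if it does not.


This is a faithful refactor — constant usage differs, min/max/abs usage differs, local variable names differ, boolean connective usage differs, arithmetic usage differs, comparison usage differs, statement counts differ, but the computed results match everywhere.
As a probe, take a=0, b=-2: price runs res := 0 | (max(res, a) >= max(b, -6)): true | a := 0 | result 0; price_opt runs res := 0 | (!(max(b, -6) > (-min((-res), (-a))))): true | a := 0 | tot := 0 | result 0; both end at 0.
Across all 16 domain points the two functions coincide.
verdict: equivalent


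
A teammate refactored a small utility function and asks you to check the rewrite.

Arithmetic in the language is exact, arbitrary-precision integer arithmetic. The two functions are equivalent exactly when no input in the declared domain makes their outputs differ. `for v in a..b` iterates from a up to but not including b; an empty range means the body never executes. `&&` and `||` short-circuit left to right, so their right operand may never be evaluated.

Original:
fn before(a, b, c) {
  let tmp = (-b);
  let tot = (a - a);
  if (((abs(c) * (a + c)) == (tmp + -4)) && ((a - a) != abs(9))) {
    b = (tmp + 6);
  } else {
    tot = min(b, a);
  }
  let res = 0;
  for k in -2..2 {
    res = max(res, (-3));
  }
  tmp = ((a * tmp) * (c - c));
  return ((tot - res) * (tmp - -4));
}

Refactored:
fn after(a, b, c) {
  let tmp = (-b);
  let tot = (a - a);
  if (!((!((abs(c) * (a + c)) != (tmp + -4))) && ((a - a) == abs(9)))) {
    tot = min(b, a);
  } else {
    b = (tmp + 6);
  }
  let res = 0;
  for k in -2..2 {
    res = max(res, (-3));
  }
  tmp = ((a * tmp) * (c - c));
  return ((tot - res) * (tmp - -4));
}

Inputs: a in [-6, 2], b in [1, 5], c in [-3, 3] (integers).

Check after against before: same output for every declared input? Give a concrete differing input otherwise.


There is a counterexample at a=-6, b=1, c=1: 0 on one side, -24 on the other.
before: tmp = -1; tot = 0; (((abs(c) * (a + c)) == (tmp + -4)) && ((a - a) != abs(9))) -> true; b = 5; res = 0; [k=-2]; res = 0; [k=-1]; res = 0; [k=0]; res = 0; [k=1]; res = 0; tmp = 0; return 0
after: tmp = -1; tot = 0; (!((!((abs(c) * (a + c)) != (tmp + -4))) && ((a - a) == abs(9)))) -> true; tot = -6; res = 0; [k=-2]; res = 0; [k=-1]; res = 0; [k=0]; res = 0; [k=1]; res = 0; tmp = 0; return -24
verdict: not equivalent; witness: a=-6, b=1, c=1


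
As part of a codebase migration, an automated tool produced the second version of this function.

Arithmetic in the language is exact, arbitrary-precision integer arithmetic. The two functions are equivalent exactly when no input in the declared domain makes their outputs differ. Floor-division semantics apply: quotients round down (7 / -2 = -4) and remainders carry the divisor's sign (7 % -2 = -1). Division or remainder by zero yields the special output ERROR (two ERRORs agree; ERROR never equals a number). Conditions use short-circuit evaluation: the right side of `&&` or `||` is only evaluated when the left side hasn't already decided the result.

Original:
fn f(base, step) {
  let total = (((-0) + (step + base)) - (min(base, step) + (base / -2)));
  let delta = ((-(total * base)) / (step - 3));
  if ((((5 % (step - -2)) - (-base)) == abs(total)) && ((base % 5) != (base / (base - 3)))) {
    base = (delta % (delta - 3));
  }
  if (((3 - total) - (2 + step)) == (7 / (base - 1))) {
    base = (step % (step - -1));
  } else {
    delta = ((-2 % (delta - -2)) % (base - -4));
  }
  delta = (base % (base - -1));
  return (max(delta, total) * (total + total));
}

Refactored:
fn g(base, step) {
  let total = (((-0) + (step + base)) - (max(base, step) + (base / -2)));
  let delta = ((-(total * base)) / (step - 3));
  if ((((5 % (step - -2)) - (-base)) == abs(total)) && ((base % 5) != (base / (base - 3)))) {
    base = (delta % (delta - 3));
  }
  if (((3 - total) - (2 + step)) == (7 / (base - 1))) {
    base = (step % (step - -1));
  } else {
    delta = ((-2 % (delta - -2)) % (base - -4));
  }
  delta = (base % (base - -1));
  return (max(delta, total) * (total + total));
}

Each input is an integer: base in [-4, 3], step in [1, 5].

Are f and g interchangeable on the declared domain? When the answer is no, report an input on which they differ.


Not equivalent: base=-3, step=1 separates them (0 vs 8).
f: total = 0; delta = 0; ((((5 % (step - -2)) - (-base)) == abs(total)) && ((base % 5) != (base / (base - 3)))) -> false; (((3 - total) - (2 + step)) == (7 / (base - 1))) -> false; delta = 0; delta = -1; return 0
g: total = -4; delta = 6; ((((5 % (step - -2)) - (-base)) == abs(total)) && ((base % 5) != (base / (base - 3)))) -> false; (((3 - total) - (2 + step)) == (7 / (base - 1))) -> false; delta = 0; delta = -1; return 8
verdict: not equivalent; witness: base=-3, step=1


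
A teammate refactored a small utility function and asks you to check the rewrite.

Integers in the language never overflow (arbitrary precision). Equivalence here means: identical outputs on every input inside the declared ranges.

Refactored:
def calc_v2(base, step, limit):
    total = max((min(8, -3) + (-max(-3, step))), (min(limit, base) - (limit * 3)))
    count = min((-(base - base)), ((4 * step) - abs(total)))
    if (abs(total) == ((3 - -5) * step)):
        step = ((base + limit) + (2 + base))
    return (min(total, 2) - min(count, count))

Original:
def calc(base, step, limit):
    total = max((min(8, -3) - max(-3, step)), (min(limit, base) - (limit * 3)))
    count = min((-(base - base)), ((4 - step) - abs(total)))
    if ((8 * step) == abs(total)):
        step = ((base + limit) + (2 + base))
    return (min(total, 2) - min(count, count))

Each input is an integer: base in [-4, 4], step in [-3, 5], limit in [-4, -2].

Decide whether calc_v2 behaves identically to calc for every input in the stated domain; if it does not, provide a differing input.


At base=-4, step=-3, limit=-4: calc gives 3, calc_v2 gives 22.
verdict: not equivalent; witness: base=-4, step=-3, limit=-4


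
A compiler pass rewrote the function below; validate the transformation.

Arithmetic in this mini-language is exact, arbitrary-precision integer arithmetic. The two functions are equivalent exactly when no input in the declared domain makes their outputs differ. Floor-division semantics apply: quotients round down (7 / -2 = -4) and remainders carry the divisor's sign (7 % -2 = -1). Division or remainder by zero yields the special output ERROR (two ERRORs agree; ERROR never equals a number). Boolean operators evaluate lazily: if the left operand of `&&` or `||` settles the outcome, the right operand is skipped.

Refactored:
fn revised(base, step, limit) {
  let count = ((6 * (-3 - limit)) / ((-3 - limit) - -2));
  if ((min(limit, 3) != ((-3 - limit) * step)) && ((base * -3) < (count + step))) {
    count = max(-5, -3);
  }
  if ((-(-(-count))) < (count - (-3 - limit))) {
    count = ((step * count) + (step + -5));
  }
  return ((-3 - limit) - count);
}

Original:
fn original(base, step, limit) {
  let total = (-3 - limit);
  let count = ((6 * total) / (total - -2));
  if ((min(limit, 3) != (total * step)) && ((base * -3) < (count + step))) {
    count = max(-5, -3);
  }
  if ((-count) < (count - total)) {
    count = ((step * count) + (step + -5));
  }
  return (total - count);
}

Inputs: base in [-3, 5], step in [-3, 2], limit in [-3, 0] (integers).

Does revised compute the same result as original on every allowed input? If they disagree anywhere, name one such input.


Reading the diff, among the changes: arithmetic usage differs; also statement counts differ; also local variable names differ; also constant usage differs.
As a probe, take base=3, step=1, limit=0: original runs total becomes -3; next count becomes 18; next ((min(limit, 3) != (total * step)) && ((base * -3) < (count + step))) evaluates to true; next count becomes -3; next ((-count) < (count - total)) evaluates to false; next final value 0; revised runs count becomes 18; next ((min(limit, 3) != ((-3 - limit) * step)) && ((base * -3) < (count + step))) evaluates to true; next count becomes -3; next ((-(-(-count))) < (count - (-3 - limit))) evaluates to false; next final value 0; both end at 0.
Every one of the 216 inputs gives matching results.
verdict: equivalent


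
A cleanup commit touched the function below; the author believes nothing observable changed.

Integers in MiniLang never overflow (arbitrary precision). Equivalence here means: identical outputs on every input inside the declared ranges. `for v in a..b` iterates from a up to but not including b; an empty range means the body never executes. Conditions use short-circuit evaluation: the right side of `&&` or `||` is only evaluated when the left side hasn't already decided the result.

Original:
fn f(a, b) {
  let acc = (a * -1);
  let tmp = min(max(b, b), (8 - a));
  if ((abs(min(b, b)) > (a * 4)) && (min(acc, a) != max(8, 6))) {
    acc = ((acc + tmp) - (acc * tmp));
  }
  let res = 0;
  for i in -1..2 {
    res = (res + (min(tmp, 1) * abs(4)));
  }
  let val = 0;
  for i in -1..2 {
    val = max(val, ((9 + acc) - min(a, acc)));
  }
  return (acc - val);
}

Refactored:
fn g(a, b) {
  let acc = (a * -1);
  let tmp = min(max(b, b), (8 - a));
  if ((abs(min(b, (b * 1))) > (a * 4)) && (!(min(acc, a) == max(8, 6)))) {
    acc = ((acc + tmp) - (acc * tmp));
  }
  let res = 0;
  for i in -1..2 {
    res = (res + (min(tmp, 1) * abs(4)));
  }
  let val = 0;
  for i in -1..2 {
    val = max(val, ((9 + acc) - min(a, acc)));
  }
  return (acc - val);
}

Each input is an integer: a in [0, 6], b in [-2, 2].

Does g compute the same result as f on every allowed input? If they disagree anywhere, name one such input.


The two versions differ — the changes include comparison usage differs, plus arithmetic usage differs, plus constant usage differs, plus boolean connective usage differs.
Tracing a=6, b=1: f: acc := -6 | tmp := 1 | ((abs(min(b, b)) > (a * 4)) && (min(acc, a) != max(8, 6))): false | res := 0 | iter i=-1: | res := 4 | iter i=0: | res := 8 | iter i=1: | res := 12 | val := 0 | iter i=-1: | val := 9 | iter i=0: | val := 9 | iter i=1: | val := 9 | result -15 | g: acc := -6 | tmp := 1 | ((abs(min(b, (b * 1))) > (a * 4)) && (!(min(acc, a) == max(8, 6)))): false | res := 0 | iter i=-1: | res := 4 | iter i=0: | res := 8 | iter i=1: | res := 12 | val := 0 | iter i=-1: | val := 9 | iter i=0: | val := 9 | iter i=1: | val := 9 | result -15 — matching result -15.
An exhaustive pass over the 35 declared inputs shows identical outputs.
verdict: equivalent


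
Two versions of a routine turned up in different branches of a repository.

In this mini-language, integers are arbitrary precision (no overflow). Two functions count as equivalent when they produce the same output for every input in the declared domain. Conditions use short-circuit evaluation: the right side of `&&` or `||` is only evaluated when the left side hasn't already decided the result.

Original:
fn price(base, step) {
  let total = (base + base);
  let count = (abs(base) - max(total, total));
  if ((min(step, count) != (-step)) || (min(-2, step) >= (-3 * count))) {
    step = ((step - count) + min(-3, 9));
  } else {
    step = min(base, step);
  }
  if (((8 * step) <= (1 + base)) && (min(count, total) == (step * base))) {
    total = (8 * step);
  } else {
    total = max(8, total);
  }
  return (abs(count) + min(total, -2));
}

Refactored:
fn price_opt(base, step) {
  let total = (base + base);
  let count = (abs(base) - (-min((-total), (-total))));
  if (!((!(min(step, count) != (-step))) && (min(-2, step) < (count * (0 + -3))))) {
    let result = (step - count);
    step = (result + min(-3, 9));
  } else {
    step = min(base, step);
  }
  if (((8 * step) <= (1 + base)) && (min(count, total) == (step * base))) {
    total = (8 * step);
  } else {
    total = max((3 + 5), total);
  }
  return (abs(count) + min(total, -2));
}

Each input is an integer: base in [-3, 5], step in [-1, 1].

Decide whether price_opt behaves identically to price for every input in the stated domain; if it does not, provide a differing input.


This is a faithful refactor — constant usage differs, plus min/max/abs usage differs, plus boolean connective usage differs, plus local variable names differ, plus statement counts differ, plus arithmetic usage differs, plus comparison usage differs, but the computed results match everywhere.
Tracing base=2, step=-1: price: total = 4; count = -2; ((min(step, count) != (-step)) || (min(-2, step) >= (-3 * count))) -> true; step = -2; (((8 * step) <= (1 + base)) && (min(count, total) == (step * base))) -> false; total = 8; return 0 | price_opt: total = 4; count = -2; (!((!(min(step, count) != (-step))) && (min(-2, step) < (count * (0 + -3))))) -> true; result = 1; step = -2; (((8 * step) <= (1 + base)) && (min(count, total) == (step * base))) -> false; total = 8; return 0 — matching result 0.
Sweeping the whole domain (27 inputs) finds no disagreement.
verdict: equivalent


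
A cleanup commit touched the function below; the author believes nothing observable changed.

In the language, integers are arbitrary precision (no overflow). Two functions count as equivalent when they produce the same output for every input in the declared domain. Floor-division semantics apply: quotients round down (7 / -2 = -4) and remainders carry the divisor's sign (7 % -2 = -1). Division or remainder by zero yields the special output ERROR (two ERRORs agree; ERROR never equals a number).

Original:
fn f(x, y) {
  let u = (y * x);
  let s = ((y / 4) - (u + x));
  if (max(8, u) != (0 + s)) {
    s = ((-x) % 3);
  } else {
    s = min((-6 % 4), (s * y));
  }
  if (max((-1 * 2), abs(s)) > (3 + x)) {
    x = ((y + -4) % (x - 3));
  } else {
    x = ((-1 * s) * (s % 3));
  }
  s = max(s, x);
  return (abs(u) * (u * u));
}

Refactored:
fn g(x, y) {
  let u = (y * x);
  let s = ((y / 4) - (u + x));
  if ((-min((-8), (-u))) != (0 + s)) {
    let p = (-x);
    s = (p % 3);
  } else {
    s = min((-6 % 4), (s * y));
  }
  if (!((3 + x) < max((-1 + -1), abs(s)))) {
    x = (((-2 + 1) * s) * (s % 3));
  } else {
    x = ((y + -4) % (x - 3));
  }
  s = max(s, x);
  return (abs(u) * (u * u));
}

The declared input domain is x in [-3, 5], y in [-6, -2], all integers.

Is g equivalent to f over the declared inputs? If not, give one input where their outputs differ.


The two versions differ — the changes include statement counts differ, arithmetic usage differs, constant usage differs, boolean connective usage differs, local variable names differ, comparison usage differs, min/max/abs usage differs.
As a probe, take x=5, y=-5: f runs u becomes -25; next s becomes 18; next (max(8, u) != (0 + s)) evaluates to true; next s becomes 1; next (max((-1 * 2), abs(s)) > (3 + x)) evaluates to false; next x becomes -1; next s becomes 1; next final value 15625; g runs u becomes -25; next s becomes 18; next ((-min((-8), (-u))) != (0 + s)) evaluates to true; next p becomes -5; next s becomes 1; next (!((3 + x) < max((-1 + -1), abs(s)))) evaluates to true; next x becomes -1; next s becomes 1; next final value 15625; both end at 15625.
Checked all 45 inputs in the declared domain: the outputs agree on every one.
verdict: equivalent


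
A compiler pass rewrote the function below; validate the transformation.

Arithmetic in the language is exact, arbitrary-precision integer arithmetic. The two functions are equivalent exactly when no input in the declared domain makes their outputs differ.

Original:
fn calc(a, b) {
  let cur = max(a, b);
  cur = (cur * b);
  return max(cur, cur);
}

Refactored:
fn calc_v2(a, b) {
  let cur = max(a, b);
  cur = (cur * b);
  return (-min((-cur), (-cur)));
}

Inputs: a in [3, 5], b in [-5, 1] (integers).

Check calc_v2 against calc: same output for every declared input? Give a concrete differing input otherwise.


Reading the diff, among the changes: min/max/abs usage differs.
As a probe, take a=5, b=-5: calc runs cur becomes 5; next cur becomes -25; next final value -25; calc_v2 runs cur becomes 5; next cur becomes -25; next final value -25; both end at -25.
Across all 21 domain points the two functions coincide.
verdict: equivalent


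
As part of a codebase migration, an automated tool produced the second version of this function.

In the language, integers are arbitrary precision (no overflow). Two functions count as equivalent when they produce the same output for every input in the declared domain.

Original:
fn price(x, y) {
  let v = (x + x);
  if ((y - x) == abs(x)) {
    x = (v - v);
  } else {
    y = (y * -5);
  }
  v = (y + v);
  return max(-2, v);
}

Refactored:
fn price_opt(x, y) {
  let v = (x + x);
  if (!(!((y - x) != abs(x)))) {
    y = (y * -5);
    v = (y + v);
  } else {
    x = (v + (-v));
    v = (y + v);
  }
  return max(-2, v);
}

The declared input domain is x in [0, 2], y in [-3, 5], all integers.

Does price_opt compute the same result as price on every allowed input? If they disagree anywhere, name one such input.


The two versions differ — the changes include boolean connective usage differs; also arithmetic usage differs; also statement counts differ; also comparison usage differs.
Tracing x=2, y=1: price: v := 4 | ((y - x) == abs(x)): false | y := -5 | v := -1 | result -1 | price_opt: v := 4 | (!(!((y - x) != abs(x)))): true | y := -5 | v := -1 | result -1 — matching result -1.
Sweeping the whole domain (27 inputs) finds no disagreement.
verdict: equivalent


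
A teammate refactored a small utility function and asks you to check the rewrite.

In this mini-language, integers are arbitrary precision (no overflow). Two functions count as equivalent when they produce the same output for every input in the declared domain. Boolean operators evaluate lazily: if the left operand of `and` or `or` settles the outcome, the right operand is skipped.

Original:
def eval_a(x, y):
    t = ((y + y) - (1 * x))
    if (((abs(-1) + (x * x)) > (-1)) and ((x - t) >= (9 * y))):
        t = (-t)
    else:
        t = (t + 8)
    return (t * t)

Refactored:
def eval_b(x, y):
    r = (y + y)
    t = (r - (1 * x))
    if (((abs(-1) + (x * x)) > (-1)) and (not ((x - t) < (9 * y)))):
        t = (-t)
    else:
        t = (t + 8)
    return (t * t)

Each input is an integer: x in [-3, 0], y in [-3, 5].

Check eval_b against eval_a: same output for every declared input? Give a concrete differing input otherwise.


Comparing the listings, the differences include: comparison usage differs, and statement counts differ, and boolean connective usage differs, and local variable names differ.
Tracing x=0, y=0: eval_a: t := 0 | (((abs(-1) + (x * x)) > (-1)) and ((x - t) >= (9 * y))): true | t := 0 | result 0 | eval_b: r := 0 | t := 0 | (((abs(-1) + (x * x)) > (-1)) and (not ((x - t) < (9 * y)))): true | t := 0 | result 0 — matching result 0.
Across all 36 domain points the two functions coincide.
verdict: equivalent


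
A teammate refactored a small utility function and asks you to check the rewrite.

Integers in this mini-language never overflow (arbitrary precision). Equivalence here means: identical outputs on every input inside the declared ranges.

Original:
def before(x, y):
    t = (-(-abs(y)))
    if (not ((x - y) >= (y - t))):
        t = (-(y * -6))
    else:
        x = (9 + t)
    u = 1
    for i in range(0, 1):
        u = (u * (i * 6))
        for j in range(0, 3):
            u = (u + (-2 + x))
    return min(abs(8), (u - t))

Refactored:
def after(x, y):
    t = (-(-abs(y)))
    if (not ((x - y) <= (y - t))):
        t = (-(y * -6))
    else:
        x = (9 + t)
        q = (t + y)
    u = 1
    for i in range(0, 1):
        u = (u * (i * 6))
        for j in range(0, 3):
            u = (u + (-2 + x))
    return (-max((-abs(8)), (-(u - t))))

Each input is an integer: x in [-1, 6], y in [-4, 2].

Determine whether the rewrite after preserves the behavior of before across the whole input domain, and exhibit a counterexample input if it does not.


Run the pair on x=-1, y=-2.
before: t := 2 | (not ((x - y) >= (y - t))): false | x := 11 | u := 1 | iter i=0: | u := 0 | iter j=0: | u := 9 | iter j=1: | u := 18 | iter j=2: | u := 27 | result 8
after: t := 2 | (not ((x - y) <= (y - t))): true | t := -12 | u := 1 | iter i=0: | u := 0 | iter j=0: | u := -3 | iter j=1: | u := -6 | iter j=2: | u := -9 | result 3
8 and 3 differ, so these are not the same function on this domain.
verdict: not equivalent; witness: x=-1, y=-2


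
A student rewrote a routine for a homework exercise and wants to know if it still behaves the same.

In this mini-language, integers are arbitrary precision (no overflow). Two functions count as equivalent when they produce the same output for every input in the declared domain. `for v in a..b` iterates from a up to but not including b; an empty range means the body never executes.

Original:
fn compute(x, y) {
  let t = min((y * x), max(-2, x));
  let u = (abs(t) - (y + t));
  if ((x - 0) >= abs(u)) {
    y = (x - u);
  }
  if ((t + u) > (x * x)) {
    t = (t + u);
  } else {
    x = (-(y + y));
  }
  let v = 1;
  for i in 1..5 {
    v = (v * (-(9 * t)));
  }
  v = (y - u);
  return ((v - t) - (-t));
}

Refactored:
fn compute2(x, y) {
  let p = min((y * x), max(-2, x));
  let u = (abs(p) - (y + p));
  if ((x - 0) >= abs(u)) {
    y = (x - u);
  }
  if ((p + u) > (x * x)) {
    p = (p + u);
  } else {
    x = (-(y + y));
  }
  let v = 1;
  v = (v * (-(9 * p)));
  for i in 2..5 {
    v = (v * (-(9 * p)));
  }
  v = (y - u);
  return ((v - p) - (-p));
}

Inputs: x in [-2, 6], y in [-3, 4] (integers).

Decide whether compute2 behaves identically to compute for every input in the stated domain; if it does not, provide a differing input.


Although loop structure differs; local variable names differ; arithmetic usage differs; statement counts differ; constant usage differs, 72/72 inputs agree.
verdict: equivalent


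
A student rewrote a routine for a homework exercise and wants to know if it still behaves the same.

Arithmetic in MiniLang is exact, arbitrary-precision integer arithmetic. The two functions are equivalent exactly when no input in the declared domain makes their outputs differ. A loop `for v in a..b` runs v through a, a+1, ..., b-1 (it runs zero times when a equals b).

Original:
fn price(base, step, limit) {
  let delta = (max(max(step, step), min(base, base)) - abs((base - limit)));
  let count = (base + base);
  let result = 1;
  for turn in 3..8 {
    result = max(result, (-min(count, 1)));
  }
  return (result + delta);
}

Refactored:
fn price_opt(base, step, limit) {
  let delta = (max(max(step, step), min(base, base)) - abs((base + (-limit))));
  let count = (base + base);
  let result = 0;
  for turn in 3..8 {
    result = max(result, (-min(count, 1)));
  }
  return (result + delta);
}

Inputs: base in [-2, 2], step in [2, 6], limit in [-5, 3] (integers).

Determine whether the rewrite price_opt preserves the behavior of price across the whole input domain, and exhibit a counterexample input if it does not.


Evaluate both at base=0, step=2, limit=-5.
price: delta becomes -3; next count becomes 0; next result becomes 1; next at turn=3:; next result becomes 1; next at turn=4:; next result becomes 1; next at turn=5:; next result becomes 1; next at turn=6:; next result becomes 1; next at turn=7:; next result becomes 1; next final value -2
price_opt: delta becomes -3; next count becomes 0; next result becomes 0; next at turn=3:; next result becomes 0; next at turn=4:; next result becomes 0; next at turn=5:; next result becomes 0; next at turn=6:; next result becomes 0; next at turn=7:; next result becomes 0; next final value -3
-2 != -3, so the rewrite changes behavior.
verdict: not equivalent; witness: base=0, step=2, limit=-5


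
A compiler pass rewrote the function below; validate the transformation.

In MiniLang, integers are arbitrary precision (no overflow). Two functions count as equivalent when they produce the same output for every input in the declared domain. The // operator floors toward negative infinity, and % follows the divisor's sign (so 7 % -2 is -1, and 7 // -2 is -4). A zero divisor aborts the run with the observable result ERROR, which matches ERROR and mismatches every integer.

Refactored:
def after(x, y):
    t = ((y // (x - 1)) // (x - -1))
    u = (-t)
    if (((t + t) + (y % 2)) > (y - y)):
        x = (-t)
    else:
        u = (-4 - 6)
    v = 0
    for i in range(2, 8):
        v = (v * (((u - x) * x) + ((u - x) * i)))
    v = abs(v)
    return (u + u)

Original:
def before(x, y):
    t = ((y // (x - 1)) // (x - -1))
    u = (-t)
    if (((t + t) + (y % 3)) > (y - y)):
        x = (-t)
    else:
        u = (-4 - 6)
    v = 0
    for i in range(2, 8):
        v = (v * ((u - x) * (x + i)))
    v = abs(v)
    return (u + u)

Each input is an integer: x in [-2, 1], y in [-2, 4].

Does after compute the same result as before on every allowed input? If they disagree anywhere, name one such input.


x=-2, y=-2 yields 0 from before but -20 from after.
verdict: not equivalent; witness: x=-2, y=-2


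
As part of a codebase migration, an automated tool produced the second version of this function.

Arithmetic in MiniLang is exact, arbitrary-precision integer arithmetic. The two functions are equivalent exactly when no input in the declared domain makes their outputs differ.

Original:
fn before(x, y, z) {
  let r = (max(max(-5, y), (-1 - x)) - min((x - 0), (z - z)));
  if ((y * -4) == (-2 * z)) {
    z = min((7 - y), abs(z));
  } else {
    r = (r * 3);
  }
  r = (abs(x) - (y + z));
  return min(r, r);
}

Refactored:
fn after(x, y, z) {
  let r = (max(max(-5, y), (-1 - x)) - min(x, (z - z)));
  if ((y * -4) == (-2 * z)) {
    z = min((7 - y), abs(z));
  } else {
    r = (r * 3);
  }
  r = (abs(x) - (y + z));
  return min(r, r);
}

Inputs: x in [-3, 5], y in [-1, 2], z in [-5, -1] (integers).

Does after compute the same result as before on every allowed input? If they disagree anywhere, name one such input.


Reading the diff, among the changes: arithmetic usage differs; constant usage differs.
Tracing x=0, y=1, z=-2: before: r=1, then ((y * -4) == (-2 * z)) is false, then r=3, then r=1, then returns 1 | after: r=1, then ((y * -4) == (-2 * z)) is false, then r=3, then r=1, then returns 1 — matching result 1.
Every one of the 180 inputs gives matching results.
verdict: equivalent


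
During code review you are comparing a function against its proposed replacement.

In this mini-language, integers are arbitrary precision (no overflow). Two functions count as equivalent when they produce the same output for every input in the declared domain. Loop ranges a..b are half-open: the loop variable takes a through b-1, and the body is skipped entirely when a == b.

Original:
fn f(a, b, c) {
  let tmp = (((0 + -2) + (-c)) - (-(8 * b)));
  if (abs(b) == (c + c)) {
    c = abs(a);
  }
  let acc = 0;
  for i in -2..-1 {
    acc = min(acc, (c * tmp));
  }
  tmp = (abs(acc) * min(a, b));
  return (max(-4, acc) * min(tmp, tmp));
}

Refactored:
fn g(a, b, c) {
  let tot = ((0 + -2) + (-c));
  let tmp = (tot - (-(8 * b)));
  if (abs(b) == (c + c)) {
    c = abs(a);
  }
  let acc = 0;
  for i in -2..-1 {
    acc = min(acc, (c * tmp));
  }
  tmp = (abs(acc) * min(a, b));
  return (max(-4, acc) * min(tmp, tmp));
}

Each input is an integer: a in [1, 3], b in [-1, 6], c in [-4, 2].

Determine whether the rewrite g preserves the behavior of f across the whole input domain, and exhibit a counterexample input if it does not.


Side by side, the visible changes include: statement counts differ, plus local variable names differ.
Spot check at a=3, b=6, c=2 — f: tmp becomes 44; next (abs(b) == (c + c)) evaluates to false; next acc becomes 0; next at i=-2:; next acc becomes 0; next tmp becomes 0; next final value 0. g: tot becomes -4; next tmp becomes 44; next (abs(b) == (c + c)) evaluates to false; next acc becomes 0; next at i=-2:; next acc becomes 0; next tmp becomes 0; next final value 0. Both give 0.
Every one of the 168 inputs gives matching results.
verdict: equivalent


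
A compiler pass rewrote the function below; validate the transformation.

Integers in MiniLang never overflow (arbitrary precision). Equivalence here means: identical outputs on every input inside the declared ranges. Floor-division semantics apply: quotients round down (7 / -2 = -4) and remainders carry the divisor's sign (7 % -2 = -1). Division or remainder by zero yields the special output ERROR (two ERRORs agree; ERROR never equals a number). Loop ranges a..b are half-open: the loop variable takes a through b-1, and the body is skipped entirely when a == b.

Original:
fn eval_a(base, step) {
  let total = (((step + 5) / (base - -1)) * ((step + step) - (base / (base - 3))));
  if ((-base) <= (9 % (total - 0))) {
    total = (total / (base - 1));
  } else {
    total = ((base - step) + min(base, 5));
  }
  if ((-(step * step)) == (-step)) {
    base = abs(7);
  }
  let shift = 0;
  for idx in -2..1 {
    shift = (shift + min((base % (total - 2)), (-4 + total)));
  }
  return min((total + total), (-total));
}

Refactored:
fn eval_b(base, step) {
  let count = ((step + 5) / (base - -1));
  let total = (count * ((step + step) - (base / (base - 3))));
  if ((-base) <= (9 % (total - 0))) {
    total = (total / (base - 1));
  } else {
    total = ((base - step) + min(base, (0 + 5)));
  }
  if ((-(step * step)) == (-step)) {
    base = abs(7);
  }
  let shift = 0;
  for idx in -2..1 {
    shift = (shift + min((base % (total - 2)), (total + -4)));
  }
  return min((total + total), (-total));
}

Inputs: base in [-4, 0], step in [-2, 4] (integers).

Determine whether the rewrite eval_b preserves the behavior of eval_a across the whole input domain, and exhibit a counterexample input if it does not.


Comparing the listings, the differences include: statement counts differ, and arithmetic usage differs, and local variable names differ, and constant usage differs.
Spot check at base=-3, step=4 — eval_a: total becomes -40; next ((-base) <= (9 % (total - 0))) evaluates to false; next total becomes -10; next ((-(step * step)) == (-step)) evaluates to false; next shift becomes 0; next at idx=-2:; next shift becomes -14; next at idx=-1:; next shift becomes -28; next at idx=0:; next shift becomes -42; next final value -20. eval_b: count becomes -5; next total becomes -40; next ((-base) <= (9 % (total - 0))) evaluates to false; next total becomes -10; next ((-(step * step)) == (-step)) evaluates to false; next shift becomes 0; next at idx=-2:; next shift becomes -14; next at idx=-1:; next shift becomes -28; next at idx=0:; next shift becomes -42; next final value -20. Both give -20.
Sweeping the whole domain (35 inputs) finds no disagreement.
verdict: equivalent


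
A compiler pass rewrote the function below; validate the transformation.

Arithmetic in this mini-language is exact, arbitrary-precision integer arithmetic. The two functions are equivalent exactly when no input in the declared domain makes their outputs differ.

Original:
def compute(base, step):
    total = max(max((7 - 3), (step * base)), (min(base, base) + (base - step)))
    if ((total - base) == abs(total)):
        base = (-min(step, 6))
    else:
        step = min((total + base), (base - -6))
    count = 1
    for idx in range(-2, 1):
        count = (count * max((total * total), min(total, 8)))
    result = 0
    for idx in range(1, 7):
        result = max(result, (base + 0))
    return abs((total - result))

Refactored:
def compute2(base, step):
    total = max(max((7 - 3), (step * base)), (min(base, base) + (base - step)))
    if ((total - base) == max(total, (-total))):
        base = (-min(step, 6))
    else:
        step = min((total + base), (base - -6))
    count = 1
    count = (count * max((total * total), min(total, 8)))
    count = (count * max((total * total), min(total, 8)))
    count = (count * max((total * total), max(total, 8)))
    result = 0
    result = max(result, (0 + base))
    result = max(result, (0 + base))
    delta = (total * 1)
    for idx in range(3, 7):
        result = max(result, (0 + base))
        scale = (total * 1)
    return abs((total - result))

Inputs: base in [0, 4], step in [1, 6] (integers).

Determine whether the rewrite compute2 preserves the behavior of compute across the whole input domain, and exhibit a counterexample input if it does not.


Equivalent. The edit looks behavioral (`min(total, 8)` became `max(total, 8)`), but over these ranges it never changes the outcome.
Across all 30 domain points the two functions coincide.
One worked example (base=3, step=6) — compute: total=18, then ((total - base) == abs(total)) is false, then step=9, then count=1, then (idx=-2), then count=324, then (idx=-1), then count=104976, then (idx=0), then count=34012224, then result=0, then (idx=1), then result=3, then (idx=2), then result=3, then (idx=3), then result=3, then (idx=4), then result=3, then (idx=5), then result=3, then (idx=6), then result=3, then returns 15; compute2: total=18, then ((total - base) == max(total, (-total))) is false, then step=9, then count=1, then count=324, then count=104976, then count=34012224, then result=0, then result=3, then result=3, then delta=18, then (idx=3), then result=3, then scale=18, then (idx=4), then result=3, then scale=18, then (idx=5), then result=3, then scale=18, then (idx=6), then result=3, then scale=18, then returns 15; agreement on 15.
verdict: equivalent
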